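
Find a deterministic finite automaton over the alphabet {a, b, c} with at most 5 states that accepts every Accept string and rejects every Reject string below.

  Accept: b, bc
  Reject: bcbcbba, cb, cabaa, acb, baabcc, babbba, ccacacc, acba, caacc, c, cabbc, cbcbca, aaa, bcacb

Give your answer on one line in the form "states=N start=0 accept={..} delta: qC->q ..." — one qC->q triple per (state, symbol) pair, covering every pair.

states=4 start=0 accept={1,3} delta: 0a->0 0b->1 0c->2 1a->0 1b->0 1c->3 2a->0 2b->0 2c->0 3a->0 3b->0 3c->0

State merging on the prefix tree: take the shortest (then alphabetical) example prefix whose next move is undefined and point that move at state 0, else 1, else 2, ...; a target is out if some Accept/Reject pair would then sit in one state with the same input left (inseparable). If every existing state is out, open a new one.
a: 0a undefined. 0a->0: ok.
b: 0b undefined. 0b->0: no, b/babbba meet in 0. Open state 1: 0b->1.
c: 0c undefined. 0c->0: no, b/cb meet in 1. 0c->1: no, b/c meet in 1. Open state 2: 0c->2.
ba: 1a undefined. 1a->0: ok.
bc: 1c undefined. 1c->0: no, bc/aaa meet in 0. 1c->1: no, b/baabcc meet in 1. 1c->2: no, bc/c meet in 2. Open state 3: 1c->3.
ca: 2a undefined. 2a->0: ok.
cb: 2b undefined. 2b->0: ok.
cc: 2c undefined. 2c->0: ok.
bca: 3a undefined. 3a->0: ok.
bcb: 3b undefined. 3b->0: ok.
babb: 1b undefined. 1b->0: ok.
baabcc: 3c undefined. 3c->0: ok.
All examples now run through 4 states with every (state, symbol) defined. Accept strings end in {1,3}, Reject strings end in {0,2}; accept={1,3}.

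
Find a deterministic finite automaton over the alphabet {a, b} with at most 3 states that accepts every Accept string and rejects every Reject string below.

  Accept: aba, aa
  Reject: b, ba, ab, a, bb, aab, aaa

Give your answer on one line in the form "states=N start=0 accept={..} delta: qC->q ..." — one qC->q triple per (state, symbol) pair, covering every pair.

states=3 start=0 accept={2} delta: 0a->1 0b->0 1a->2 1b->1 2a->0 2b->0

State merging on the prefix tree: take the shortest (then alphabetical) example prefix whose next move is undefined and point that move at state 0, else 1, else 2, ...; a target is out if some Accept/Reject pair would then sit in one state with the same input left (inseparable). If every existing state is out, open a new one.
a: 0a undefined. 0a->0: no, aba/ba meet in 0 with "ba" left. Open state 1: 0a->1.
b: 0b undefined. 0b->0: ok.
aa: 1a undefined. 1a->0: no, aa/b meet in 0. 1a->1: no, aa/ba meet in 1. Open state 2: 1a->2.
ab: 1b undefined. 1b->0: no, aba/ba meet in 1. 1b->1: ok.
aaa: 2a undefined. 2a->0: ok.
aab: 2b undefined. 2b->0: ok.
All examples now run through 3 states with every (state, symbol) defined. Accept strings end in {2}, Reject strings end in {0,1}; accept={2}.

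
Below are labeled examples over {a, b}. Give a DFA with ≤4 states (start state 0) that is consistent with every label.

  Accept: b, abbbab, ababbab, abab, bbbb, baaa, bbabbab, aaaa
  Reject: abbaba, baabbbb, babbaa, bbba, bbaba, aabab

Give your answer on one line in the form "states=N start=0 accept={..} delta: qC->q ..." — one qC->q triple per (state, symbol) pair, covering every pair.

states=4 start=0 accept={0,3} delta: 0a->1 0b->0 1a->2 1b->0 2a->3 2b->2 3a->0 3b->1

Fold the examples into a partial DFA from state 0: repeatedly fix the first undefined (state, symbol) met by the shortest-then-alphabetical prefix, trying targets in increasing order and rejecting any under which an Accept and a Reject string meet in one state with the same remainder; add a state when all current targets are rejected. Accepting states are where Accept strings end.
a: 0a undefined. 0a->0: no, abab/aabab meet in 0 with "bab" left. Open state 1: 0a->1.
b: 0b undefined. 0b->0: ok.
aa: 1a undefined. 1a->0: no, b/baabbbb meet in 0. 1a->1: no, abab/aabab meet in 1 with "bab" left. Open state 2: 1a->2.
ab: 1b undefined. 1b->0: ok.
aaa: 2a undefined. 2a->0: no, aaaa/abbaba meet in 1. 2a->1: no, baaa/abbaba meet in 1. 2a->2: no, baaa/babbaa meet in 2. Open state 3: 2a->3.
aab: 2b undefined. 2b->0: no, b/baabbbb meet in 0. 2b->1: no, b/baabbbb meet in 0. 2b->2: ok.
aaaa: 3a undefined. 3a->0: ok.
aabab: 3b undefined. 3b->0: no, b/aabab meet in 0. 3b->1: ok.
All examples now run through 4 states with every (state, symbol) defined. Accept strings end in {0,3}, Reject strings end in {1,2}; accept={0,3}.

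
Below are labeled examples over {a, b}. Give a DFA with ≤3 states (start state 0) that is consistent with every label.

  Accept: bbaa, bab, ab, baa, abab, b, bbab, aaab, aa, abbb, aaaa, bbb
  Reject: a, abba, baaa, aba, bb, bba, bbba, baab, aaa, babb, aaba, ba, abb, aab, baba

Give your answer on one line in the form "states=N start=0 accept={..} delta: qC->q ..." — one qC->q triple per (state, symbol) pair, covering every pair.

states=3 start=0 accept={2} delta: 0a->1 0b->2 1a->2 1b->2 2a->1 2b->0

Grow the machine one transition at a time. Run the examples from 0; the earliest place one falls off (shortest prefix, ties alphabetical) gets sent to the lowest-numbered state that keeps every Accept/Reject pair distinguishable — a pair clashes when both reach the same state with identical unread suffix — and to a fresh state only if none does.
a: 0a undefined. 0a->0: no, ab/aab meet in 0 with "b" left. Open state 1: 0a->1.
b: 0b undefined. 0b->0: no, b/bb meet in 0. 0b->1: no, bab/aab meet in 1 with "ab" left. Open state 2: 0b->2.
aa: 1a undefined. 1a->0: no, b/aab meet in 2. 1a->1: no, ab/aab meet in 1 with "b" left. 1a->2: ok.
ab: 1b undefined. 1b->0: no, b/abb meet in 2. 1b->1: no, ab/a meet in 1. 1b->2: ok.
ba: 2a undefined. 2a->0: no, bab/baaa meet in 2. 2a->1: ok.
bb: 2b undefined. 2b->0: ok.
All examples now run through 3 states with every (state, symbol) defined. Accept strings end in {2}, Reject strings end in {0,1}; accept={2}.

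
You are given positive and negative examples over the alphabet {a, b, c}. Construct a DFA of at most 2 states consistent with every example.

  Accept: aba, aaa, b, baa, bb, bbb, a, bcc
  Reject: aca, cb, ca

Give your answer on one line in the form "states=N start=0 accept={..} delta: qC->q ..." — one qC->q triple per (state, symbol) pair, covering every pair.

states=2 start=0 accept={0} delta: 0a->0 0b->0 0c->1 1a->1 1b->1 1c->0

Grow the machine one transition at a time. Run the examples from 0; the earliest place one falls off (shortest prefix, ties alphabetical) gets sent to the lowest-numbered state that keeps every Accept/Reject pair distinguishable — a pair clashes when both reach the same state with identical unread suffix — and to a fresh state only if none does.
a: 0a undefined. 0a->0: ok.
b: 0b undefined. 0b->0: ok.
c: 0c undefined. 0c->0: no, aba/aca meet in 0. Open state 1: 0c->1.
ca: 1a undefined. 1a->0: no, aba/aca meet in 0. 1a->1: ok.
cb: 1b undefined. 1b->0: no, aba/cb meet in 0. 1b->1: ok.
bcc: 1c undefined. 1c->0: ok.
All examples now run through 2 states with every (state, symbol) defined. Accept strings end in {0}, Reject strings end in {1}; accept={0}.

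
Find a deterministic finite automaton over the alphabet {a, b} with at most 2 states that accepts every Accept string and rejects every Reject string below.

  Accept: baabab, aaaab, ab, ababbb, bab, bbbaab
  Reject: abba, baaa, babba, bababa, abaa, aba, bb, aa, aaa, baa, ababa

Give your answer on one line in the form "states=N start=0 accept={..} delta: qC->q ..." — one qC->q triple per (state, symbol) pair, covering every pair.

states=2 start=0 accept={1} delta: 0a->0 0b->1 1a->0 1b->0

State merging on the prefix tree: take the shortest (then alphabetical) example prefix whose next move is undefined and point that move at state 0, else 1, else 2, ...; a target is out if some Accept/Reject pair would then sit in one state with the same input left (inseparable). If every existing state is out, open a new one.
a: 0a undefined. 0a->0: ok.
b: 0b undefined. 0b->0: no, baabab/abba meet in 0. Open state 1: 0b->1.
ba: 1a undefined. 1a->0: ok.
bb: 1b undefined. 1b->0: ok.
All examples now run through 2 states with every (state, symbol) defined. Accept strings end in {1}, Reject strings end in {0}; accept={1}.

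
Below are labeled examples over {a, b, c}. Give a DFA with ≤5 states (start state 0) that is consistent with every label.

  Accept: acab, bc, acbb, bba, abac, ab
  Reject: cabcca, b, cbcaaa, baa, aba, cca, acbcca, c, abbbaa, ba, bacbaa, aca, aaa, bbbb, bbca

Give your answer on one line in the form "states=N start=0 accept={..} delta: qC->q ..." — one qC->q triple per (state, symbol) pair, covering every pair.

states=5 start=0 accept={3,4} delta: 0a->1 0b->2 0c->0 1a->0 1b->3 1c->0 2a->0 2b->4 2c->3 3a->2 3b->0 3c->0 4a->3 4b->0 4c->0

Grow the machine one transition at a time. Run the examples from 0; the earliest place one falls off (shortest prefix, ties alphabetical) gets sent to the lowest-numbered state that keeps every Accept/Reject pair distinguishable — a pair clashes when both reach the same state with identical unread suffix — and to a fresh state only if none does.
a: 0a undefined. 0a->0: no, ab/b meet in 0 with "b" left. Open state 1: 0a->1.
b: 0b undefined. 0b->0: no, bc/c meet in 0 with "c" left. 0b->1: no, bba/aba meet in 1 with "ba" left. Open state 2: 0b->2.
c: 0c undefined. 0c->0: ok.
aa: 1a undefined. 1a->0: ok.
ab: 1b undefined. 1b->0: no, ab/c meet in 0. 1b->1: no, abac/aba meet in 0. 1b->2: no, ab/b meet in 2. Open state 3: 1b->3.
ac: 1c undefined. 1c->0: ok.
ba: 2a undefined. 2a->0: ok.
bb: 2b undefined. 2b->0: no, acbb/c meet in 0. 2b->1: no, acbb/baa meet in 1. 2b->2: no, acbb/b meet in 2. 2b->3: no, bba/aba meet in 3 with "a" left. Open state 4: 2b->4.
bc: 2c undefined. 2c->0: no, bc/c meet in 0. 2c->1: no, bc/baa meet in 1. 2c->2: no, bc/b meet in 2. 2c->3: ok.
aba: 3a undefined. 3a->0: no, abac/cbcaaa meet in 0. 3a->1: no, abac/c meet in 0. 3a->2: ok.
abb: 3b undefined. 3b->0: ok.
bba: 4a undefined. 4a->0: no, bba/c meet in 0. 4a->1: no, bba/cbcaaa meet in 1. 4a->2: no, bba/b meet in 2. 4a->3: ok.
bbb: 4b undefined. 4b->0: ok.
bbc: 4c undefined. 4c->0: ok.
cabc: 3c undefined. 3c->0: ok.
All examples now run through 5 states with every (state, symbol) defined. Accept strings end in {3,4}, Reject strings end in {0,1,2}; accept={3,4}.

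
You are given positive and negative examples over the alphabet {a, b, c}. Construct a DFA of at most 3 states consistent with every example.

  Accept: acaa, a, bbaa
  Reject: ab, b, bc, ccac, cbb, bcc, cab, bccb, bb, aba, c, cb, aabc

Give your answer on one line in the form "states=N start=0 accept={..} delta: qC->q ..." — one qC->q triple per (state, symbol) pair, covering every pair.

Fold the examples into a partial DFA from state 0: repeatedly fix the first undefined (state, symbol) met by the shortest-then-alphabetical prefix, trying targets in increasing order and rejecting any under which an Accept and a Reject string meet in one state with the same remainder; add a state when all current targets are rejected. Accepting states are where Accept strings end.
a: 0a undefined. 0a->0: ok.
b: 0b undefined. 0b->0: no, a/ab meet in 0. Open state 1: 0b->1.
c: 0c undefined. 0c->0: no, acaa/ccac meet in 0. 0c->1: ok.
bb: 1b undefined. 1b->0: no, a/bb meet in 0. 1b->1: ok.
bc: 1c undefined. 1c->0: no, a/bc meet in 0. 1c->1: ok.
ca: 1a undefined. 1a->0: no, acaa/aba meet in 0. 1a->1: no, acaa/ab meet in 1. Open state 2: 1a->2.
cab: 2b undefined. 2b->0: no, a/cab meet in 0. 2b->1: ok.
acaa: 2a undefined. 2a->0: ok.
ccac: 2c undefined. 2c->0: no, acaa/ccac meet in 0. 2c->1: ok.
All examples now run through 3 states with every (state, symbol) defined. Accept strings end in {0}, Reject strings end in {1,2}; accept={0}.

states=3 start=0 accept={0} delta: 0a->0 0b->1 0c->1 1a->2 1b->1 1c->1 2a->0 2b->1 2c->1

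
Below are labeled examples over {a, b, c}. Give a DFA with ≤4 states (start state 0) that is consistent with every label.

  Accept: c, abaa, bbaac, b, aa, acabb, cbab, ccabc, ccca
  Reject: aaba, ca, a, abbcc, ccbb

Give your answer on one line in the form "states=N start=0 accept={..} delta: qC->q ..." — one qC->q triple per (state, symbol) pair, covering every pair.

State merging on the prefix tree: take the shortest (then alphabetical) example prefix whose next move is undefined and point that move at state 0, else 1, else 2, ...; a target is out if some Accept/Reject pair would then sit in one state with the same input left (inseparable). If every existing state is out, open a new one.
a: 0a undefined. 0a->0: no, aa/a meet in 0. Open state 1: 0a->1.
b: 0b undefined. 0b->0: ok.
c: 0c undefined. 0c->0: no, c/ccbb meet in 0. 0c->1: no, c/a meet in 1. Open state 2: 0c->2.
aa: 1a undefined. 1a->0: ok.
ab: 1b undefined. 1b->0: ok.
ac: 1c undefined. 1c->0: ok.
ca: 2a undefined. 2a->0: no, abaa/ca meet in 0. 2a->1: ok.
cb: 2b undefined. 2b->0: ok.
cc: 2c undefined. 2c->0: no, abaa/abbcc meet in 0. 2c->1: no, abaa/ccbb meet in 0. 2c->2: no, c/abbcc meet in 2. Open state 3: 2c->3.
cca: 3a undefined. 3a->0: ok.
ccb: 3b undefined. 3b->0: no, abaa/ccbb meet in 0. 3b->1: no, abaa/ccbb meet in 0. 3b->2: no, abaa/ccbb meet in 0. 3b->3: ok.
ccc: 3c undefined. 3c->0: no, ccca/aaba meet in 1. 3c->1: ok.
All examples now run through 4 states with every (state, symbol) defined. Accept strings end in {0,2}, Reject strings end in {1,3}; accept={0,2}.

states=4 start=0 accept={0,2} delta: 0a->1 0b->0 0c->2 1a->0 1b->0 1c->0 2a->1 2b->0 2c->3 3a->0 3b->3 3c->1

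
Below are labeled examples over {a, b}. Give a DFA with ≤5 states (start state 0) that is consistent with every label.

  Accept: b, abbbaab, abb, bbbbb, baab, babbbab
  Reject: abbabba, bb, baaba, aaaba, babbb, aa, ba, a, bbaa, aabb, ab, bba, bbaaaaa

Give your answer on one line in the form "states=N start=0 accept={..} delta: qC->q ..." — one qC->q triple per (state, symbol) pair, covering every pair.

states=4 start=0 accept={2} delta: 0a->1 0b->2 1a->0 1b->0 2a->1 2b->3 3a->3 3b->2

Fold the examples into a partial DFA from state 0: repeatedly fix the first undefined (state, symbol) met by the shortest-then-alphabetical prefix, trying targets in increasing order and rejecting any under which an Accept and a Reject string meet in one state with the same remainder; add a state when all current targets are rejected. Accepting states are where Accept strings end.
a: 0a undefined. 0a->0: no, b/ab meet in 0 with "b" left. Open state 1: 0a->1.
b: 0b undefined. 0b->0: no, b/bb meet in 0. 0b->1: no, b/a meet in 1. Open state 2: 0b->2.
aa: 1a undefined. 1a->0: ok.
ab: 1b undefined. 1b->0: ok.
ba: 2a undefined. 2a->0: no, baab/aa meet in 0. 2a->1: ok.
bb: 2b undefined. 2b->0: no, babbbab/bb meet in 0. 2b->1: no, abbbaab/aa meet in 0. 2b->2: no, b/bb meet in 2. Open state 3: 2b->3.
bba: 3a undefined. 3a->0: no, abbbaab/aa meet in 0. 3a->1: no, babbbab/aa meet in 0. 3a->2: no, b/bba meet in 2. 3a->3: ok.
bbb: 3b undefined. 3b->0: no, abbbaab/aa meet in 0. 3b->1: no, abbbaab/abbabba meet in 1. 3b->2: ok.
All examples now run through 4 states with every (state, symbol) defined. Accept strings end in {2}, Reject strings end in {0,1,3}; accept={2}.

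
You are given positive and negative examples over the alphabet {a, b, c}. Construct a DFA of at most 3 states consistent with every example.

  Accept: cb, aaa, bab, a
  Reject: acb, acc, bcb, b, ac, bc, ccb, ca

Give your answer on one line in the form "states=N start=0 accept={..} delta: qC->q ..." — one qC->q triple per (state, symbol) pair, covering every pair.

states=3 start=0 accept={1} delta: 0a->1 0b->2 0c->1 1a->0 1b->1 1c->2 2a->1 2b->0 2c->0

State merging on the prefix tree: take the shortest (then alphabetical) example prefix whose next move is undefined and point that move at state 0, else 1, else 2, ...; a target is out if some Accept/Reject pair would then sit in one state with the same input left (inseparable). If every existing state is out, open a new one.
a: 0a undefined. 0a->0: no, cb/acb meet in 0 with "cb" left. Open state 1: 0a->1.
b: 0b undefined. 0b->0: no, cb/bcb meet in 0 with "cb" left. 0b->1: no, a/b meet in 1. Open state 2: 0b->2.
c: 0c undefined. 0c->0: no, cb/b meet in 2. 0c->1: ok.
aa: 1a undefined. 1a->0: ok.
ac: 1c undefined. 1c->0: no, aaa/acc meet in 1. 1c->1: no, cb/acb meet in 1 with "b" left. 1c->2: ok.
ba: 2a undefined. 2a->0: no, bab/b meet in 2. 2a->1: ok.
bc: 2c undefined. 2c->0: ok.
cb: 1b undefined. 1b->0: no, cb/acc meet in 0. 1b->1: ok.
acb: 2b undefined. 2b->0: ok.
All examples now run through 3 states with every (state, symbol) defined. Accept strings end in {1}, Reject strings end in {0,2}; accept={1}.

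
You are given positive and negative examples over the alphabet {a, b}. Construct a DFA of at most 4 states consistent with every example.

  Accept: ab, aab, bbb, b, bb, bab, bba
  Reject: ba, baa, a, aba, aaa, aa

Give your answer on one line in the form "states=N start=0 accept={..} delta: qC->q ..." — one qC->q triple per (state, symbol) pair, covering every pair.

State merging on the prefix tree: take the shortest (then alphabetical) example prefix whose next move is undefined and point that move at state 0, else 1, else 2, ...; a target is out if some Accept/Reject pair would then sit in one state with the same input left (inseparable). If every existing state is out, open a new one.
a: 0a undefined. 0a->0: ok.
b: 0b undefined. 0b->0: no, ab/ba meet in 0. Open state 1: 0b->1.
ba: 1a undefined. 1a->0: ok.
bb: 1b undefined. 1b->0: no, bb/ba meet in 0. 1b->1: no, bba/ba meet in 0. Open state 2: 1b->2.
bba: 2a undefined. 2a->0: no, bba/ba meet in 0. 2a->1: ok.
bbb: 2b undefined. 2b->0: no, bbb/ba meet in 0. 2b->1: ok.
All examples now run through 3 states with every (state, symbol) defined. Accept strings end in {1,2}, Reject strings end in {0}; accept={1,2}.

states=3 start=0 accept={1,2} delta: 0a->0 0b->1 1a->0 1b->2 2a->1 2b->1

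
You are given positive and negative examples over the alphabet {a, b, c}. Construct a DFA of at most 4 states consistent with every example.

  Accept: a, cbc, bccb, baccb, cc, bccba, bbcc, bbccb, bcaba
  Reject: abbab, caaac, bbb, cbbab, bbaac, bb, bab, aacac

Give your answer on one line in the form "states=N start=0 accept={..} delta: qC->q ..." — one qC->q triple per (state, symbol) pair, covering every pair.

states=3 start=0 accept={0,2} delta: 0a->0 0b->1 0c->1 1a->0 1b->1 1c->2 2a->0 2b->0 2c->2

Fold the examples into a partial DFA from state 0: repeatedly fix the first undefined (state, symbol) met by the shortest-then-alphabetical prefix, trying targets in increasing order and rejecting any under which an Accept and a Reject string meet in one state with the same remainder; add a state when all current targets are rejected. Accepting states are where Accept strings end.
a: 0a undefined. 0a->0: ok.
b: 0b undefined. 0b->0: no, a/abbab meet in 0. Open state 1: 0b->1.
c: 0c undefined. 0c->0: no, a/caaac meet in 0. 0c->1: ok.
ba: 1a undefined. 1a->0: ok.
bb: 1b undefined. 1b->0: no, a/bb meet in 0. 1b->1: ok.
bc: 1c undefined. 1c->0: no, bccb/abbab meet in 1. 1c->1: no, cbc/abbab meet in 1. Open state 2: 1c->2.
bca: 2a undefined. 2a->0: ok.
bcc: 2c undefined. 2c->0: no, bccb/abbab meet in 1. 2c->1: no, bccb/abbab meet in 1. 2c->2: ok.
bccb: 2b undefined. 2b->0: ok.
All examples now run through 3 states with every (state, symbol) defined. Accept strings end in {0,2}, Reject strings end in {1}; accept={0,2}.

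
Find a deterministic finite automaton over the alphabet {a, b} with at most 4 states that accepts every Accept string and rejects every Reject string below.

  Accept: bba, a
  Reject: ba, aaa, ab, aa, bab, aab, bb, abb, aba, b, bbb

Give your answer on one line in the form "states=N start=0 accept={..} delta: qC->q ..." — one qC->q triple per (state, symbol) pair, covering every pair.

states=3 start=0 accept={1} delta: 0a->1 0b->2 1a->2 1b->2 2a->0 2b->0

Grow the machine one transition at a time. Run the examples from 0; the earliest place one falls off (shortest prefix, ties alphabetical) gets sent to the lowest-numbered state that keeps every Accept/Reject pair distinguishable — a pair clashes when both reach the same state with identical unread suffix — and to a fresh state only if none does.
a: 0a undefined. 0a->0: no, a/aaa meet in 0. Open state 1: 0a->1.
b: 0b undefined. 0b->0: no, bba/ba meet in 1. 0b->1: no, bba/aba meet in 1 with "ba" left. Open state 2: 0b->2.
aa: 1a undefined. 1a->0: no, a/aaa meet in 1. 1a->1: no, a/aaa meet in 1. 1a->2: ok.
ab: 1b undefined. 1b->0: no, a/aba meet in 1. 1b->1: no, a/ab meet in 1. 1b->2: ok.
ba: 2a undefined. 2a->0: ok.
bb: 2b undefined. 2b->0: ok.
All examples now run through 3 states with every (state, symbol) defined. Accept strings end in {1}, Reject strings end in {0,2}; accept={1}.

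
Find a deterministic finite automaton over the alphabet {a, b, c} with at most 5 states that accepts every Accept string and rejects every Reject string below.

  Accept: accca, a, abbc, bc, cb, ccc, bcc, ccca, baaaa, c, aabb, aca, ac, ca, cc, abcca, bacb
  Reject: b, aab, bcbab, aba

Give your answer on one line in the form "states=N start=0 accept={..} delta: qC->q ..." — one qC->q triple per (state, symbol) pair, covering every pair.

states=4 start=0 accept={0,2} delta: 0a->0 0b->1 0c->2 1a->3 1b->0 1c->0 2a->0 2b->0 2c->0 3a->0 3b->1 3c->1

State merging on the prefix tree: take the shortest (then alphabetical) example prefix whose next move is undefined and point that move at state 0, else 1, else 2, ...; a target is out if some Accept/Reject pair would then sit in one state with the same input left (inseparable). If every existing state is out, open a new one.
a: 0a undefined. 0a->0: ok.
b: 0b undefined. 0b->0: no, a/b meet in 0. Open state 1: 0b->1.
c: 0c undefined. 0c->0: no, cb/b meet in 1. 0c->1: no, c/b meet in 1. Open state 2: 0c->2.
ba: 1a undefined. 1a->0: no, a/aba meet in 0. 1a->1: no, baaaa/b meet in 1. 1a->2: no, c/aba meet in 2. Open state 3: 1a->3.
bc: 1c undefined. 1c->0: ok.
ca: 2a undefined. 2a->0: ok.
cb: 2b undefined. 2b->0: ok.
cc: 2c undefined. 2c->0: ok.
abb: 1b undefined. 1b->0: ok.
baa: 3a undefined. 3a->0: ok.
bac: 3c undefined. 3c->0: no, bacb/b meet in 1. 3c->1: ok.
bcbab: 3b undefined. 3b->0: no, accca/bcbab meet in 0. 3b->1: ok.
All examples now run through 4 states with every (state, symbol) defined. Accept strings end in {0,2}, Reject strings end in {1,3}; accept={0,2}.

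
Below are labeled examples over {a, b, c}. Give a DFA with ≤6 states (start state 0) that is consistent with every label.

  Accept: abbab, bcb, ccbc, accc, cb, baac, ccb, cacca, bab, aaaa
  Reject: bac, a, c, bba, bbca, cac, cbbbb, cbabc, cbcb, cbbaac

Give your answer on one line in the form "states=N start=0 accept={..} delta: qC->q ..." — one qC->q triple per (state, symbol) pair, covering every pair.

states=6 start=0 accept={0,4,5} delta: 0a->1 0b->0 0c->2 1a->2 1b->0 1c->2 2a->3 2b->4 2c->4 3a->0 3b->1 3c->2 4a->0 4b->5 4c->5 5a->0 5b->3 5c->0

State merging on the prefix tree: take the shortest (then alphabetical) example prefix whose next move is undefined and point that move at state 0, else 1, else 2, ...; a target is out if some Accept/Reject pair would then sit in one state with the same input left (inseparable). If every existing state is out, open a new one.
a: 0a undefined. 0a->0: no, aaaa/a meet in 0. Open state 1: 0a->1.
b: 0b undefined. 0b->0: ok.
c: 0c undefined. 0c->0: no, bcb/c meet in 0. 0c->1: no, baac/cac meet in 1 with "ac" left. Open state 2: 0c->2.
aa: 1a undefined. 1a->0: no, baac/c meet in 2. 1a->1: no, baac/bac meet in 1 with "c" left. 1a->2: ok.
ab: 1b undefined. 1b->0: ok.
ac: 1c undefined. 1c->0: no, abbab/bac meet in 0. 1c->1: no, accc/bac meet in 1. 1c->2: ok.
ca: 2a undefined. 2a->0: no, abbab/bbca meet in 0. 2a->1: no, aaaa/bac meet in 2. 2a->2: no, baac/cac meet in 2 with "c" left. Open state 3: 2a->3.
cb: 2b undefined. 2b->0: no, abbab/cbbbb meet in 0. 2b->1: no, abbab/cbbbb meet in 0. 2b->2: no, bcb/bac meet in 2. 2b->3: no, bcb/bbca meet in 3. Open state 4: 2b->4.
cc: 2c undefined. 2c->0: no, ccbc/bac meet in 2. 2c->1: no, ccbc/bac meet in 2. 2c->2: no, accc/bac meet in 2. 2c->3: no, accc/cac meet in 3 with "c" left. 2c->4: ok.
cac: 3c undefined. 3c->0: no, abbab/cac meet in 0. 3c->1: no, cacca/bbca meet in 3. 3c->2: ok.
cba: 4a undefined. 4a->0: ok.
cbb: 4b undefined. 4b->0: no, abbab/cbbbb meet in 0. 4b->1: no, abbab/cbbbb meet in 0. 4b->2: no, ccb/bac meet in 2. 4b->3: no, ccbc/bac meet in 2. 4b->4: no, bcb/cbbbb meet in 4. Open state 5: 4b->5.
cbc: 4c undefined. 4c->0: no, abbab/cbcb meet in 0. 4c->1: no, abbab/cbcb meet in 0. 4c->2: no, bcb/cbcb meet in 4. 4c->3: no, accc/bbca meet in 3. 4c->4: no, ccb/cbcb meet in 5. 4c->5: ok.
aaaa: 3a undefined. 3a->0: ok.
cbba: 5a undefined. 5a->0: ok.
cbbb: 5b undefined. 5b->0: no, abbab/cbbbb meet in 0. 5b->1: no, abbab/cbbbb meet in 0. 5b->2: no, bcb/cbbbb meet in 4. 5b->3: ok.
ccbc: 5c undefined. 5c->0: ok.
cbbbb: 3b undefined. 3b->0: no, abbab/cbbbb meet in 0. 3b->1: ok.
All examples now run through 6 states with every (state, symbol) defined. Accept strings end in {0,4,5}, Reject strings end in {1,2,3}; accept={0,4,5}.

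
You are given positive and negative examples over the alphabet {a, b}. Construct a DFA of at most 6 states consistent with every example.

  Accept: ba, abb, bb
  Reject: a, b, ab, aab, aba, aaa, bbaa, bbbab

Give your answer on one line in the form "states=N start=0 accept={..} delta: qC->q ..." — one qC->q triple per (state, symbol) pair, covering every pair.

states=5 start=0 accept={0,4} delta: 0a->1 0b->2 1a->0 1b->3 2a->0 2b->4 3a->1 3b->0 4a->0 4b->0

Fold the examples into a partial DFA from state 0: repeatedly fix the first undefined (state, symbol) met by the shortest-then-alphabetical prefix, trying targets in increasing order and rejecting any under which an Accept and a Reject string meet in one state with the same remainder; add a state when all current targets are rejected. Accepting states are where Accept strings end.
a: 0a undefined. 0a->0: no, ba/aba meet in 0 with "ba" left. Open state 1: 0a->1.
b: 0b undefined. 0b->0: no, ba/a meet in 1. 0b->1: no, bb/ab meet in 1 with "b" left. Open state 2: 0b->2.
aa: 1a undefined. 1a->0: ok.
ab: 1b undefined. 1b->0: no, abb/b meet in 2. 1b->1: no, abb/a meet in 1. 1b->2: no, ba/aba meet in 2 with "a" left. Open state 3: 1b->3.
ba: 2a undefined. 2a->0: ok.
bb: 2b undefined. 2b->0: no, ba/bbaa meet in 0. 2b->1: no, bb/a meet in 1. 2b->2: no, bb/b meet in 2. 2b->3: no, bb/ab meet in 3. Open state 4: 2b->4.
aba: 3a undefined. 3a->0: no, ba/aba meet in 0. 3a->1: ok.
abb: 3b undefined. 3b->0: ok.
bba: 4a undefined. 4a->0: ok.
bbb: 4b undefined. 4b->0: ok.
All examples now run through 5 states with every (state, symbol) defined. Accept strings end in {0,4}, Reject strings end in {1,2,3}; accept={0,4}.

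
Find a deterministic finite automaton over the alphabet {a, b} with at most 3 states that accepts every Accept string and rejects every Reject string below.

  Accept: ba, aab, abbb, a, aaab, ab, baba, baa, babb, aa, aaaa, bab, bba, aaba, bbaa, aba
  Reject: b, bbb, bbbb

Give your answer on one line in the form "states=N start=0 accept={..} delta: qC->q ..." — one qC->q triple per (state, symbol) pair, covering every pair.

Fold the examples into a partial DFA from state 0: repeatedly fix the first undefined (state, symbol) met by the shortest-then-alphabetical prefix, trying targets in increasing order and rejecting any under which an Accept and a Reject string meet in one state with the same remainder; add a state when all current targets are rejected. Accepting states are where Accept strings end.
a: 0a undefined. 0a->0: no, aab/b meet in 0 with "b" left. Open state 1: 0a->1.
b: 0b undefined. 0b->0: ok.
aa: 1a undefined. 1a->0: no, aab/b meet in 0. 1a->1: ok.
ab: 1b undefined. 1b->0: no, aab/b meet in 0. 1b->1: ok.
All examples now run through 2 states with every (state, symbol) defined. Accept strings end in {1}, Reject strings end in {0}; accept={1}.

states=2 start=0 accept={1} delta: 0a->1 0b->0 1a->1 1b->1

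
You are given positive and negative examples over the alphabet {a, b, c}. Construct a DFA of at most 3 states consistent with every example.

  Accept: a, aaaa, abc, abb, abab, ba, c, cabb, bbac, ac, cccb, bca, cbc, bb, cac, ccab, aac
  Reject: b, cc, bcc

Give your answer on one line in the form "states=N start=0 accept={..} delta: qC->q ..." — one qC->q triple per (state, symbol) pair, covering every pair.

Grow the machine one transition at a time. Run the examples from 0; the earliest place one falls off (shortest prefix, ties alphabetical) gets sent to the lowest-numbered state that keeps every Accept/Reject pair distinguishable — a pair clashes when both reach the same state with identical unread suffix — and to a fresh state only if none does.
a: 0a undefined. 0a->0: ok.
b: 0b undefined. 0b->0: no, a/b meet in 0. Open state 1: 0b->1.
c: 0c undefined. 0c->0: no, a/cc meet in 0. 0c->1: no, abc/cc meet in 1 with "c" left. Open state 2: 0c->2.
ba: 1a undefined. 1a->0: no, abab/b meet in 1. 1a->1: no, ba/b meet in 1. 1a->2: ok.
bb: 1b undefined. 1b->0: ok.
bc: 1c undefined. 1c->0: no, ba/bcc meet in 2. 1c->1: no, abc/b meet in 1. 1c->2: ok.
ca: 2a undefined. 2a->0: ok.
cb: 2b undefined. 2b->0: ok.
cc: 2c undefined. 2c->0: no, a/cc meet in 0. 2c->1: ok.
All examples now run through 3 states with every (state, symbol) defined. Accept strings end in {0,2}, Reject strings end in {1}; accept={0,2}.

states=3 start=0 accept={0,2} delta: 0a->0 0b->1 0c->2 1a->2 1b->0 1c->2 2a->0 2b->0 2c->1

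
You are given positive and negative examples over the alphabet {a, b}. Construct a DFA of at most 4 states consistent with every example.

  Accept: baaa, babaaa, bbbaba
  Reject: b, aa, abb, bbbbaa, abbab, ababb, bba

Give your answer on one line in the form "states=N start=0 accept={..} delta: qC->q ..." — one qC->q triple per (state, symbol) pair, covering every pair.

states=3 start=0 accept={2} delta: 0a->0 0b->1 1a->2 1b->0 2a->1 2b->1

State merging on the prefix tree: take the shortest (then alphabetical) example prefix whose next move is undefined and point that move at state 0, else 1, else 2, ...; a target is out if some Accept/Reject pair would then sit in one state with the same input left (inseparable). If every existing state is out, open a new one.
a: 0a undefined. 0a->0: ok.
b: 0b undefined. 0b->0: no, baaa/b meet in 0. Open state 1: 0b->1.
ba: 1a undefined. 1a->0: no, baaa/aa meet in 0. 1a->1: no, baaa/b meet in 1. Open state 2: 1a->2.
bb: 1b undefined. 1b->0: ok.
baa: 2a undefined. 2a->0: no, baaa/aa meet in 0. 2a->1: ok.
bab: 2b undefined. 2b->0: no, babaaa/aa meet in 0. 2b->1: ok.
All examples now run through 3 states with every (state, symbol) defined. Accept strings end in {2}, Reject strings end in {0,1}; accept={2}.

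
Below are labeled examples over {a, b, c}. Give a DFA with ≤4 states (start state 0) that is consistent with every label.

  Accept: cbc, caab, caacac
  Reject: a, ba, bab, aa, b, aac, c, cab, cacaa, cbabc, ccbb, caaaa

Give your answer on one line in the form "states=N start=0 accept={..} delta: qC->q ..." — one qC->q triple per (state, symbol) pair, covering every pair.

states=4 start=0 accept={2} delta: 0a->0 0b->0 0c->1 1a->2 1b->1 1c->2 2a->3 2b->0 2c->0 3a->0 3b->2 3c->2

Fold the examples into a partial DFA from state 0: repeatedly fix the first undefined (state, symbol) met by the shortest-then-alphabetical prefix, trying targets in increasing order and rejecting any under which an Accept and a Reject string meet in one state with the same remainder; add a state when all current targets are rejected. Accepting states are where Accept strings end.
a: 0a undefined. 0a->0: ok.
b: 0b undefined. 0b->0: ok.
c: 0c undefined. 0c->0: no, cbc/a meet in 0. Open state 1: 0c->1.
ca: 1a undefined. 1a->0: no, caab/a meet in 0. 1a->1: no, caab/cab meet in 1 with "b" left. Open state 2: 1a->2.
cb: 1b undefined. 1b->0: no, cbc/aac meet in 1. 1b->1: ok.
cc: 1c undefined. 1c->0: no, cbc/a meet in 0. 1c->1: no, cbc/aac meet in 1. 1c->2: ok.
caa: 2a undefined. 2a->0: no, caab/a meet in 0. 2a->1: no, caab/aac meet in 1. 2a->2: no, cbc/caaaa meet in 2. Open state 3: 2a->3.
cab: 2b undefined. 2b->0: ok.
cac: 2c undefined. 2c->0: ok.
caaa: 3a undefined. 3a->0: ok.
caab: 3b undefined. 3b->0: no, caab/a meet in 0. 3b->1: no, caab/aac meet in 1. 3b->2: ok.
caac: 3c undefined. 3c->0: no, caacac/aac meet in 1. 3c->1: no, caacac/a meet in 0. 3c->2: ok.
All examples now run through 4 states with every (state, symbol) defined. Accept strings end in {2}, Reject strings end in {0,1}; accept={2}.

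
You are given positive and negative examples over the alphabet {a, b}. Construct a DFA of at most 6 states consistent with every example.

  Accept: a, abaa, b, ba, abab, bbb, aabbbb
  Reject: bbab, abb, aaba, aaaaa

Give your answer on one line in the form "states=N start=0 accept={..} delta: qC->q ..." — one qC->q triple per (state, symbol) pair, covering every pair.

State merging on the prefix tree: take the shortest (then alphabetical) example prefix whose next move is undefined and point that move at state 0, else 1, else 2, ...; a target is out if some Accept/Reject pair would then sit in one state with the same input left (inseparable). If every existing state is out, open a new one.
a: 0a undefined. 0a->0: no, a/aaaaa meet in 0. Open state 1: 0a->1.
b: 0b undefined. 0b->0: ok.
aa: 1a undefined. 1a->0: no, a/aaba meet in 1. 1a->1: no, a/aaaaa meet in 1. Open state 2: 1a->2.
ab: 1b undefined. 1b->0: no, b/bbab meet in 0. 1b->1: no, a/bbab meet in 1. 1b->2: ok.
aaa: 2a undefined. 2a->0: ok.
aab: 2b undefined. 2b->0: no, a/aaba meet in 1. 2b->1: no, a/abb meet in 1. 2b->2: no, b/aaba meet in 0. Open state 3: 2b->3.
aaba: 3a undefined. 3a->0: no, b/aaba meet in 0. 3a->1: no, a/aaba meet in 1. 3a->2: ok.
aabb: 3b undefined. 3b->0: ok.
All examples now run through 4 states with every (state, symbol) defined. Accept strings end in {0,1}, Reject strings end in {2,3}; accept={0,1}.

states=4 start=0 accept={0,1} delta: 0a->1 0b->0 1a->2 1b->2 2a->0 2b->3 3a->2 3b->0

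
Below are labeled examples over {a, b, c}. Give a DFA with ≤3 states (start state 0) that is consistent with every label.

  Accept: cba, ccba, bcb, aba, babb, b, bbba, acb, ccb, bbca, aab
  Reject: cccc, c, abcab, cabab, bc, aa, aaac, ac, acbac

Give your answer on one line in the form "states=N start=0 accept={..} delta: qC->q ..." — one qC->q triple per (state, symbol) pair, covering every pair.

states=3 start=0 accept={1} delta: 0a->0 0b->1 0c->0 1a->1 1b->2 1c->2 2a->1 2b->1 2c->1

State merging on the prefix tree: take the shortest (then alphabetical) example prefix whose next move is undefined and point that move at state 0, else 1, else 2, ...; a target is out if some Accept/Reject pair would then sit in one state with the same input left (inseparable). If every existing state is out, open a new one.
a: 0a undefined. 0a->0: ok.
b: 0b undefined. 0b->0: no, aba/aa meet in 0. Open state 1: 0b->1.
c: 0c undefined. 0c->0: ok.
ba: 1a undefined. 1a->0: no, cba/cccc meet in 0. 1a->1: ok.
bb: 1b undefined. 1b->0: no, bbca/cccc meet in 0. 1b->1: no, cba/cabab meet in 1. Open state 2: 1b->2.
bc: 1c undefined. 1c->0: no, cba/abcab meet in 1. 1c->1: no, cba/bc meet in 1. 1c->2: ok.
bbb: 2b undefined. 2b->0: no, bcb/cccc meet in 0. 2b->1: ok.
bbc: 2c undefined. 2c->0: no, bbca/cccc meet in 0. 2c->1: ok.
abca: 2a undefined. 2a->0: no, cba/abcab meet in 1. 2a->1: ok.
All examples now run through 3 states with every (state, symbol) defined. Accept strings end in {1}, Reject strings end in {0,2}; accept={1}.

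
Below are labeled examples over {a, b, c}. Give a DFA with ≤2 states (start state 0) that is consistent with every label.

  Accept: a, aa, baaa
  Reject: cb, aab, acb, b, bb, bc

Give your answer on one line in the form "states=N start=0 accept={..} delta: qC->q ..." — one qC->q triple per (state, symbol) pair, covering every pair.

Fold the examples into a partial DFA from state 0: repeatedly fix the first undefined (state, symbol) met by the shortest-then-alphabetical prefix, trying targets in increasing order and rejecting any under which an Accept and a Reject string meet in one state with the same remainder; add a state when all current targets are rejected. Accepting states are where Accept strings end.
a: 0a undefined. 0a->0: ok.
b: 0b undefined. 0b->0: no, a/aab meet in 0. Open state 1: 0b->1.
c: 0c undefined. 0c->0: ok.
ba: 1a undefined. 1a->0: ok.
bb: 1b undefined. 1b->0: no, a/bb meet in 0. 1b->1: ok.
bc: 1c undefined. 1c->0: no, a/bc meet in 0. 1c->1: ok.
All examples now run through 2 states with every (state, symbol) defined. Accept strings end in {0}, Reject strings end in {1}; accept={0}.

states=2 start=0 accept={0} delta: 0a->0 0b->1 0c->0 1a->0 1b->1 1c->1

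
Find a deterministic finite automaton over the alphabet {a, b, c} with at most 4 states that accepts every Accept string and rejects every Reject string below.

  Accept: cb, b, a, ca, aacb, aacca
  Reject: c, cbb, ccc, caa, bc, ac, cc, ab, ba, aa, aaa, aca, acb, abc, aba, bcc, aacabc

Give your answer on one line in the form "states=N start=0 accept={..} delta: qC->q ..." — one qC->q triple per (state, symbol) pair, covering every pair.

State merging on the prefix tree: take the shortest (then alphabetical) example prefix whose next move is undefined and point that move at state 0, else 1, else 2, ...; a target is out if some Accept/Reject pair would then sit in one state with the same input left (inseparable). If every existing state is out, open a new one.
a: 0a undefined. 0a->0: no, cb/acb meet in 0 with "cb" left. Open state 1: 0a->1.
b: 0b undefined. 0b->0: no, a/ba meet in 1. 0b->1: ok.
c: 0c undefined. 0c->0: ok.
aa: 1a undefined. 1a->0: no, cb/aaa meet in 1. 1a->1: no, cb/caa meet in 1. Open state 2: 1a->2.
ab: 1b undefined. 1b->0: no, cb/aba meet in 1. 1b->1: no, cb/cbb meet in 1. 1b->2: ok.
ac: 1c undefined. 1c->0: no, cb/aca meet in 1. 1c->1: no, cb/bc meet in 1. 1c->2: ok.
aaa: 2a undefined. 2a->0: ok.
aac: 2c undefined. 2c->0: ok.
acb: 2b undefined. 2b->0: ok.
All examples now run through 3 states with every (state, symbol) defined. Accept strings end in {1}, Reject strings end in {0,2}; accept={1}.

states=3 start=0 accept={1} delta: 0a->1 0b->1 0c->0 1a->2 1b->2 1c->2 2a->0 2b->0 2c->0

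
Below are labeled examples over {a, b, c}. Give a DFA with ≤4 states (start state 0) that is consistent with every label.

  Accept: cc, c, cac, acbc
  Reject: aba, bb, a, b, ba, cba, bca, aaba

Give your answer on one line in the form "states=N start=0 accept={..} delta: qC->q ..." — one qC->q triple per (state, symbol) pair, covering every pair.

Grow the machine one transition at a time. Run the examples from 0; the earliest place one falls off (shortest prefix, ties alphabetical) gets sent to the lowest-numbered state that keeps every Accept/Reject pair distinguishable — a pair clashes when both reach the same state with identical unread suffix — and to a fresh state only if none does.
a: 0a undefined. 0a->0: ok.
b: 0b undefined. 0b->0: ok.
c: 0c undefined. 0c->0: no, cc/aba meet in 0. Open state 1: 0c->1.
ca: 1a undefined. 1a->0: ok.
cb: 1b undefined. 1b->0: ok.
cc: 1c undefined. 1c->0: no, cc/aba meet in 0. 1c->1: ok.
All examples now run through 2 states with every (state, symbol) defined. Accept strings end in {1}, Reject strings end in {0}; accept={1}.

states=2 start=0 accept={1} delta: 0a->0 0b->0 0c->1 1a->0 1b->0 1c->1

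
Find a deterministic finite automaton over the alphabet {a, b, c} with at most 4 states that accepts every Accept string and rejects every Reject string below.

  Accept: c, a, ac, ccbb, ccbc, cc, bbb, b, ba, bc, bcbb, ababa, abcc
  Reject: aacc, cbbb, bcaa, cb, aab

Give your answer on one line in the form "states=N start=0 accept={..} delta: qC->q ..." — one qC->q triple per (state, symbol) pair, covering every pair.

Fold the examples into a partial DFA from state 0: repeatedly fix the first undefined (state, symbol) met by the shortest-then-alphabetical prefix, trying targets in increasing order and rejecting any under which an Accept and a Reject string meet in one state with the same remainder; add a state when all current targets are rejected. Accepting states are where Accept strings end.
a: 0a undefined. 0a->0: no, cc/aacc meet in 0 with "cc" left. Open state 1: 0a->1.
b: 0b undefined. 0b->0: ok.
c: 0c undefined. 0c->0: no, c/cbbb meet in 0. 0c->1: ok.
aa: 1a undefined. 1a->0: no, c/bcaa meet in 1. 1a->1: no, c/bcaa meet in 1. Open state 2: 1a->2.
ab: 1b undefined. 1b->0: no, bbb/cbbb meet in 0. 1b->1: no, c/cbbb meet in 1. 1b->2: no, bcbb/aab meet in 2 with "b" left. Open state 3: 1b->3.
ac: 1c undefined. 1c->0: ok.
aab: 2b undefined. 2b->0: no, ac/aab meet in 0. 2b->1: no, c/aab meet in 1. 2b->2: ok.
aac: 2c undefined. 2c->0: no, c/aacc meet in 1. 2c->1: no, ac/aacc meet in 0. 2c->2: ok.
aba: 3a undefined. 3a->0: ok.
abc: 3c undefined. 3c->0: ok.
cbb: 3b undefined. 3b->0: no, ac/cbbb meet in 0. 3b->1: ok.
bcaa: 2a undefined. 2a->0: no, ac/bcaa meet in 0. 2a->1: no, c/bcaa meet in 1. 2a->2: ok.
All examples now run through 4 states with every (state, symbol) defined. Accept strings end in {0,1}, Reject strings end in {2,3}; accept={0,1}.

states=4 start=0 accept={0,1} delta: 0a->1 0b->0 0c->1 1a->2 1b->3 1c->0 2a->2 2b->2 2c->2 3a->0 3b->1 3c->0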